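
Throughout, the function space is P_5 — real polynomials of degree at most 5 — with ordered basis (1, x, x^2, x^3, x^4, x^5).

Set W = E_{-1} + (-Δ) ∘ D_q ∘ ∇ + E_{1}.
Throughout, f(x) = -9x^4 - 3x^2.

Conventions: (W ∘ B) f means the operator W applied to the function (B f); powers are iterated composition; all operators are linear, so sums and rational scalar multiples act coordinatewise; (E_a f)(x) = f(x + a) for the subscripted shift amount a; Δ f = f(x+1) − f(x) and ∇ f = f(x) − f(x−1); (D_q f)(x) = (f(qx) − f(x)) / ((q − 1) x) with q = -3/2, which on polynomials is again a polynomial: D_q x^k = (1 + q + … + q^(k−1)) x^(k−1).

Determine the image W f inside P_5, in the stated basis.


E_{-1} f = -9x^4 + 36x^3 - 57x^2 + 42x - 12
∇ f = -36x^3 + 54x^2 - 42x + 12
D_q ∇ f = -63x^2 - 27x - 42
Δ D_q ∇ f = -126x - 90
(-Δ) D_q ∇ f = 126x + 90
E_{1} f = -9x^4 - 36x^3 - 57x^2 - 42x - 12
(E_{-1} + (-Δ) ∘ D_q ∘ ∇ + E_{1}) f = -18x^4 - 114x^2 + 126x + 66

the result is g(x) = -18x^4 - 114x^2 + 126x + 66


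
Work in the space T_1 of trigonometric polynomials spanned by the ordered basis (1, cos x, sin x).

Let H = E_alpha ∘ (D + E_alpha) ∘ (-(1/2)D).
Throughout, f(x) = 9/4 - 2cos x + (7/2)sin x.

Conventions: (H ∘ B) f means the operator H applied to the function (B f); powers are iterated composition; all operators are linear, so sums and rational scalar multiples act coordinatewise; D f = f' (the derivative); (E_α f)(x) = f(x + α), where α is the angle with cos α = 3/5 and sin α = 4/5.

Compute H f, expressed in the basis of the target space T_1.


D f = (7/2)cos x + 2sin x
(-(1/2)D) f = -(7/4)cos x - sin x
D (-(1/2)D) f = -cos x + (7/4)sin x
E_alpha (-(1/2)D) f = -(37/20)cos x + (4/5)sin x
(D + E_alpha) (-(1/2)D) f = -(57/20)cos x + (51/20)sin x
E_alpha (D + E_alpha) (-(1/2)D) f = (33/100)cos x + (381/100)sin x

g(x) = (33/100)cos x + (381/100)sin x


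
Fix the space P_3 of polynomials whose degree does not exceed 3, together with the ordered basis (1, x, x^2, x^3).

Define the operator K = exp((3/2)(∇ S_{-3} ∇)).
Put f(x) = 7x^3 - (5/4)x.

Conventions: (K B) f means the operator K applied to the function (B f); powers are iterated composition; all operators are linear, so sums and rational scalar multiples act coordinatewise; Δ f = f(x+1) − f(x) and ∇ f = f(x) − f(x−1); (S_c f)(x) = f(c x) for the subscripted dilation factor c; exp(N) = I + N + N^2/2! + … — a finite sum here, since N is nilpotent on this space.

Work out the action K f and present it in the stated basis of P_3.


order-1 term: 567x - 189
the series for exp((3/2)(∇ S_{-3} ∇)) f terminates at order 1
exp((3/2)(∇ S_{-3} ∇)) f = 7x^3 + (2263/4)x - 189

g(x) = 7x^3 + (2263/4)x - 189


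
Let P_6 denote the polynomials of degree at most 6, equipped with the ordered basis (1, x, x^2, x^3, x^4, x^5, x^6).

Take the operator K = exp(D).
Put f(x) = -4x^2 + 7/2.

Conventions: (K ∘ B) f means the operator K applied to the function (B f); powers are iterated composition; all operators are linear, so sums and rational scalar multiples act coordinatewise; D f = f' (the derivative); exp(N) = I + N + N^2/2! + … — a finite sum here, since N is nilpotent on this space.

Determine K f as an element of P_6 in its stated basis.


g(x) = -4x^2 - 8x - 1/2

order-1 term: -8x
order-2 term: -4
the series for exp(D) f terminates at order 2
exp(D) f = -4x^2 - 8x - 1/2


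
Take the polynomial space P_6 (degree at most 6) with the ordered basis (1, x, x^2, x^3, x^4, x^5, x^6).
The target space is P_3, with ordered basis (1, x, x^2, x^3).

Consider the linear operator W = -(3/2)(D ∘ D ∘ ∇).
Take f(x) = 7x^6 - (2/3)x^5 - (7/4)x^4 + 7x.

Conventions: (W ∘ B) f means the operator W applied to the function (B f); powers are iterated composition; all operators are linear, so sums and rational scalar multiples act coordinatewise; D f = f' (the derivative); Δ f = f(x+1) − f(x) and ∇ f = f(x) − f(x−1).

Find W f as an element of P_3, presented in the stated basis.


∇ f = 42x^5 - (325/3)x^4 + (419/3)x^3 - (607/6)x^2 + (115/3)x + 13/12
D ∇ f = 210x^4 - (1300/3)x^3 + 419x^2 - (607/3)x + 115/3
D D ∇ f = 840x^3 - 1300x^2 + 838x - 607/3
(-(3/2)(D ∘ D ∘ ∇)) f = -1260x^3 + 1950x^2 - 1257x + 607/2

the image equals g(x) = -1260x^3 + 1950x^2 - 1257x + 607/2


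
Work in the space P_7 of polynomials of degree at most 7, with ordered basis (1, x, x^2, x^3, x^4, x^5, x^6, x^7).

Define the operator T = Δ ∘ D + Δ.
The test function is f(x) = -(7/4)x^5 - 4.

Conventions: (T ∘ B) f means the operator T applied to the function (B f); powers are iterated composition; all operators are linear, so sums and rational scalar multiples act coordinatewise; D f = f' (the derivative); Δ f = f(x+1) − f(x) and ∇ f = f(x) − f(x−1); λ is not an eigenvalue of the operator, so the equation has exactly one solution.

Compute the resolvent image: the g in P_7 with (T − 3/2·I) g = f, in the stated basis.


write g with unknown coordinates in the stated basis and equate coefficients in (T − 3/2·I) g = f
solving from the highest basis element down gives g = (7/6)x^5 + (35/9)x^4 + (910/27)x^3 + (3920/27)x^2 + (36995/81)x + 171322/243
check: T g = (35/6)x^4 + (455/9)x^3 + (1960/9)x^2 + (36995/54)x + 85337/81
so T g − 3/2·g = -(7/4)x^5 - 4 = f ✓

the result is g(x) = (7/6)x^5 + (35/9)x^4 + (910/27)x^3 + (3920/27)x^2 + (36995/81)x + 171322/243


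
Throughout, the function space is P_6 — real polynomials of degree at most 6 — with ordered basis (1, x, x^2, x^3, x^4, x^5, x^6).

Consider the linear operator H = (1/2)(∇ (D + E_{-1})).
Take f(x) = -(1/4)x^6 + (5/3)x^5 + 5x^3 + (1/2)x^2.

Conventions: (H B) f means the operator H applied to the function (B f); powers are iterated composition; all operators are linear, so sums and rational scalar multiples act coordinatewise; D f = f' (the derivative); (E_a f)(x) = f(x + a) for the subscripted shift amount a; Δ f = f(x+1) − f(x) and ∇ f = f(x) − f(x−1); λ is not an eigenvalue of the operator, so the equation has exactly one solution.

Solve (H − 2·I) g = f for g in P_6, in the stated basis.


write g with unknown coordinates in the stated basis and equate coefficients in (H − 2·I) g = f
solving from the highest basis element down gives g = (1/8)x^6 - (31/48)x^5 - (245/192)x^4 + (65/192)x^3 - (7447/768)x^2 + (1817/512)x + 7249/6144
check: H g = (3/8)x^5 - (245/96)x^4 + (545/96)x^3 - (7255/384)x^2 + (1817/256)x + 7249/3072
so H g − 2·g = -(1/4)x^6 + (5/3)x^5 + 5x^3 + (1/2)x^2 = f ✓

the image equals g(x) = (1/8)x^6 - (31/48)x^5 - (245/192)x^4 + (65/192)x^3 - (7447/768)x^2 + (1817/512)x + 7249/6144


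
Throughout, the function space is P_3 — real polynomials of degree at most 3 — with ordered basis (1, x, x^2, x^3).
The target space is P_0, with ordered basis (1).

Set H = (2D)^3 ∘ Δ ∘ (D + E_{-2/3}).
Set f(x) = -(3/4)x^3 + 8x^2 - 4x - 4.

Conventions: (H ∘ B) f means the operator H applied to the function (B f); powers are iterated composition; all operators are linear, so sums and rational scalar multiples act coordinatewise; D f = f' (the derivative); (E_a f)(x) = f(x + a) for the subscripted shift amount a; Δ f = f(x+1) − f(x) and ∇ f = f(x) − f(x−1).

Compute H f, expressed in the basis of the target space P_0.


D f = -(9/4)x^2 + 16x - 4
E_{-2/3} f = -(3/4)x^3 + (19/2)x^2 - (47/3)x + 22/9
(D + E_{-2/3}) f = -(3/4)x^3 + (29/4)x^2 + (1/3)x - 14/9
Δ (D + E_{-2/3}) f = -(9/4)x^2 + (49/4)x + 41/6
D (Δ ∘ (D + E_{-2/3})) f = -(9/2)x + 49/4
(2D) (Δ ∘ (D + E_{-2/3})) f = -9x + 49/2
D (2D) (Δ ∘ (D + E_{-2/3})) f = -9
(2D) (2D) (Δ ∘ (D + E_{-2/3})) f = -18
D (2D) (2D) (Δ ∘ (D + E_{-2/3})) f = 0
(2D) (2D) (2D) (Δ ∘ (D + E_{-2/3})) f = 0

the image equals g(x) = 0


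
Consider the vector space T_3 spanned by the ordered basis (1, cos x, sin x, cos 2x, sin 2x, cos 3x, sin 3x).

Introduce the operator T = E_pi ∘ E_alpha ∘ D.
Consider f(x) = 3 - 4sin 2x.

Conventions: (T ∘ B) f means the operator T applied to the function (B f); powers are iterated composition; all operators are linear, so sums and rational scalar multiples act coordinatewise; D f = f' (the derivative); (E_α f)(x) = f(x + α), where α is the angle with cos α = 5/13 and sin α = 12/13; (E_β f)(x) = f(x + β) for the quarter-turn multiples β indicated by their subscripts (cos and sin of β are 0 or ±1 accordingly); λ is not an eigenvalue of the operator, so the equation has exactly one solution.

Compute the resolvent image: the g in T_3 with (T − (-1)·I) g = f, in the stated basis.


write g with unknown coordinates in the stated basis and equate coefficients in (T − (-1)·I) g = f
solving from the highest basis element down gives g = 3 - (952/365)cos 2x + (284/365)sin 2x
check: T g = (952/365)cos 2x - (1744/365)sin 2x
so T g − (-1)·g = 3 - 4sin 2x = f ✓

g(x) = 3 - (952/365)cos 2x + (284/365)sin 2x


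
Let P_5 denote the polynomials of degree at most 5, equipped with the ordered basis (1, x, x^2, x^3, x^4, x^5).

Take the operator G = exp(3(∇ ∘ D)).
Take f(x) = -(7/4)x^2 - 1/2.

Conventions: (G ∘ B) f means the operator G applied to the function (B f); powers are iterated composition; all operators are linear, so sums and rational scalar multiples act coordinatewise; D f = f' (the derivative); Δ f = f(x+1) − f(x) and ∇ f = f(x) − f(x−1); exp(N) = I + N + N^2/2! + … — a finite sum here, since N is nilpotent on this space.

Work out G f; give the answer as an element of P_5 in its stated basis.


order-1 term: -21/2
the series for exp(3(∇ ∘ D)) f terminates at order 1
exp(3(∇ ∘ D)) f = -(7/4)x^2 - 11

the result is g(x) = -(7/4)x^2 - 11


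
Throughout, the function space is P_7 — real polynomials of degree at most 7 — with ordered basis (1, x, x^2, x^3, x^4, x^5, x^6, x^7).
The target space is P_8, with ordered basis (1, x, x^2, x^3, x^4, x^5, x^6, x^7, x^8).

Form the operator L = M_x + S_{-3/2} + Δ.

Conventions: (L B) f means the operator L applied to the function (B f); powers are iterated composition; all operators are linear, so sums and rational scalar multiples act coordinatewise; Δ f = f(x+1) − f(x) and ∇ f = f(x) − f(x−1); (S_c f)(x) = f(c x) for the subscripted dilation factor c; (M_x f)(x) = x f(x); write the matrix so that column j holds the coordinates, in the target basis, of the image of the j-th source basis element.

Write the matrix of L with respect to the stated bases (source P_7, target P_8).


image of 1: x + 1
image of x: x^2 - (3/2)x + 1
image of x^2: x^3 + (9/4)x^2 + 2x + 1
image of x^3: x^4 - (27/8)x^3 + 3x^2 + 3x + 1
image of x^4: x^5 + (81/16)x^4 + 4x^3 + 6x^2 + 4x + 1
image of x^5: x^6 - (243/32)x^5 + 5x^4 + 10x^3 + 10x^2 + 5x + 1
image of x^6: x^7 + (729/64)x^6 + 6x^5 + 15x^4 + 20x^3 + 15x^2 + 6x + 1
image of x^7: x^8 - (2187/128)x^7 + 7x^6 + 21x^5 + 35x^4 + 35x^3 + 21x^2 + 7x + 1
each image's coordinates form column j of the matrix

the matrix is [[1, 1, 1, 1, 1, 1, 1, 1]; [1, -3/2, 2, 3, 4, 5, 6, 7]; [0, 1, 9/4, 3, 6, 10, 15, 21]; [0, 0, 1, -27/8, 4, 10, 20, 35]; [0, 0, 0, 1, 81/16, 5, 15, 35]; [0, 0, 0, 0, 1, -243/32, 6, 21]; [0, 0, 0, 0, 0, 1, 729/64, 7]; [0, 0, 0, 0, 0, 0, 1, -2187/128]; [0, 0, 0, 0, 0, 0, 0, 1]] (rows listed top to bottom)


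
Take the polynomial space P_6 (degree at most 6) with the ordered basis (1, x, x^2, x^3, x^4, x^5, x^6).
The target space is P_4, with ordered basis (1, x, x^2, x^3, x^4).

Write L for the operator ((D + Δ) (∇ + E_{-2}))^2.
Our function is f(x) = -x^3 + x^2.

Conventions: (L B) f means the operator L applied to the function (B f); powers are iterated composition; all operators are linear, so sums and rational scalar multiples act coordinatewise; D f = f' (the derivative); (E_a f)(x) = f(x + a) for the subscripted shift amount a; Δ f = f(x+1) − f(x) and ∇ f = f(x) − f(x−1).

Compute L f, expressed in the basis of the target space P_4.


∇ f = -3x^2 + 5x - 2
E_{-2} f = -x^3 + 7x^2 - 16x + 12
(∇ + E_{-2}) f = -x^3 + 4x^2 - 11x + 10
D (∇ + E_{-2}) f = -3x^2 + 8x - 11
Δ (∇ + E_{-2}) f = -3x^2 + 5x - 8
(D + Δ) (∇ + E_{-2}) f = -6x^2 + 13x - 19
∇ ((D + Δ) (∇ + E_{-2})) f = -12x + 19
E_{-2} ((D + Δ) (∇ + E_{-2})) f = -6x^2 + 37x - 69
(∇ + E_{-2}) ((D + Δ) (∇ + E_{-2})) f = -6x^2 + 25x - 50
D (∇ + E_{-2}) ((D + Δ) (∇ + E_{-2})) f = -12x + 25
Δ (∇ + E_{-2}) ((D + Δ) (∇ + E_{-2})) f = -12x + 19
(D + Δ) (∇ + E_{-2}) ((D + Δ) (∇ + E_{-2})) f = -24x + 44

the result is g(x) = -24x + 44


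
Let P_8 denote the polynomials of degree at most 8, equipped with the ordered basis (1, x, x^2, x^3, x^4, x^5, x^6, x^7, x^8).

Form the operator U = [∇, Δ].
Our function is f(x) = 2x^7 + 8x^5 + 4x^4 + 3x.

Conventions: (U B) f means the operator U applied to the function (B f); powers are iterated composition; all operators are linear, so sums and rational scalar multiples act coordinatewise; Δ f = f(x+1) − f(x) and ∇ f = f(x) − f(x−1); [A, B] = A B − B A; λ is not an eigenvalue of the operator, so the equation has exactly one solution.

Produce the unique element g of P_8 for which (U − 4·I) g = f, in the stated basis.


g(x) = -(1/2)x^7 - 2x^5 - x^4 - (3/4)x

write g with unknown coordinates in the stated basis and equate coefficients in (U − 4·I) g = f
solving from the highest basis element down gives g = -(1/2)x^7 - 2x^5 - x^4 - (3/4)x
check: U g = 0
so U g − 4·g = 2x^7 + 8x^5 + 4x^4 + 3x = f ✓


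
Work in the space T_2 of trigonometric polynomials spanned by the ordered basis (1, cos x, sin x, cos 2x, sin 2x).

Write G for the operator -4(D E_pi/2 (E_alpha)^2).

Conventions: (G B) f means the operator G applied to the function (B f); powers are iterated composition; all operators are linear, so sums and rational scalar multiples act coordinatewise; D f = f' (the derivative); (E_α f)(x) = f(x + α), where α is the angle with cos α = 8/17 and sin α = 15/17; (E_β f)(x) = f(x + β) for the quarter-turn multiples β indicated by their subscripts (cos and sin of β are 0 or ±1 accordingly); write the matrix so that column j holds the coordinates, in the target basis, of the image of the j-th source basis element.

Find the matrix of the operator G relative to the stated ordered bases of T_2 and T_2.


image of 1: 0
image of cos x: -(644/289)cos x - (960/289)sin x
image of sin x: (960/289)cos x - (644/289)sin x
image of cos 2x: (618240/83521)cos 2x + (253432/83521)sin 2x
image of sin 2x: -(253432/83521)cos 2x + (618240/83521)sin 2x
each image's coordinates form column j of the matrix

the matrix is [[0, 0, 0, 0, 0]; [0, -644/289, 960/289, 0, 0]; [0, -960/289, -644/289, 0, 0]; [0, 0, 0, 618240/83521, -253432/83521]; [0, 0, 0, 253432/83521, 618240/83521]] (rows listed top to bottom)


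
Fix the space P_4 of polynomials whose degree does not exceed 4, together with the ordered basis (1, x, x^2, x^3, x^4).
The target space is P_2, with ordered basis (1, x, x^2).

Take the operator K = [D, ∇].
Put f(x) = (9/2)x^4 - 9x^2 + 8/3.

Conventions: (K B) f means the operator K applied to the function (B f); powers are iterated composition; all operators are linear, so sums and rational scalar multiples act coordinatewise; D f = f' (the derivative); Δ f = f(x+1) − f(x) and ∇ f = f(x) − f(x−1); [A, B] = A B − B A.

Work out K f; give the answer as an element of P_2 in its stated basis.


∇ f = 18x^3 - 27x^2 + 9/2
D ∇ f = 54x^2 - 54x
D f = 18x^3 - 18x
∇ D f = 54x^2 - 54x
[D, ∇] f = 0

g(x) = 0


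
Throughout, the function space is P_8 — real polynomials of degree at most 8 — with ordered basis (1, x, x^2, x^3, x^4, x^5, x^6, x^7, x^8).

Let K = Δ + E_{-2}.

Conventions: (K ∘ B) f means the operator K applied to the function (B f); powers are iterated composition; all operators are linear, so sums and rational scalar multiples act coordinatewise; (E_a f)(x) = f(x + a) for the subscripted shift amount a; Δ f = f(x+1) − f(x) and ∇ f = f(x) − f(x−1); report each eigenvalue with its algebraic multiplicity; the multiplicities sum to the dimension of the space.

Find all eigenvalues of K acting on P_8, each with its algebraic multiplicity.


λ = 1 (multiplicity 9)

image of 1: 1
image of x: x - 1
image of x^2: x^2 - 2x + 5
image of x^3: x^3 - 3x^2 + 15x - 7
image of x^4: x^4 - 4x^3 + 30x^2 - 28x + 17
image of x^5: x^5 - 5x^4 + 50x^3 - 70x^2 + 85x - 31
image of x^6: x^6 - 6x^5 + 75x^4 - 140x^3 + 255x^2 - 186x + 65
image of x^7: x^7 - 7x^6 + 105x^5 - 245x^4 + 595x^3 - 651x^2 + 455x - 127
image of x^8: x^8 - 8x^7 + 140x^6 - 392x^5 + 1190x^4 - 1736x^3 + 1820x^2 - 1016x + 257
the matrix is upper triangular; its diagonal is (1, 1, 1, 1, 1, 1, 1, 1, 1)
for a triangular matrix the eigenvalues are the diagonal entries, with algebraic multiplicity their repetition count


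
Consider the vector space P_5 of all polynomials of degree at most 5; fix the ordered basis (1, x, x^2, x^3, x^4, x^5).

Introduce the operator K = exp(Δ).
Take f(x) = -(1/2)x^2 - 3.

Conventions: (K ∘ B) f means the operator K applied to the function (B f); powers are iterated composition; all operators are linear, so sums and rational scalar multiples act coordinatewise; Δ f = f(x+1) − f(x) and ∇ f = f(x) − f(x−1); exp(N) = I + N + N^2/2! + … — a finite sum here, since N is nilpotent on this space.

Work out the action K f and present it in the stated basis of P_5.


order-1 term: -x - 1/2
order-2 term: -1/2
the series for exp(Δ) f terminates at order 2
exp(Δ) f = -(1/2)x^2 - x - 4

the image equals g(x) = -(1/2)x^2 - x - 4


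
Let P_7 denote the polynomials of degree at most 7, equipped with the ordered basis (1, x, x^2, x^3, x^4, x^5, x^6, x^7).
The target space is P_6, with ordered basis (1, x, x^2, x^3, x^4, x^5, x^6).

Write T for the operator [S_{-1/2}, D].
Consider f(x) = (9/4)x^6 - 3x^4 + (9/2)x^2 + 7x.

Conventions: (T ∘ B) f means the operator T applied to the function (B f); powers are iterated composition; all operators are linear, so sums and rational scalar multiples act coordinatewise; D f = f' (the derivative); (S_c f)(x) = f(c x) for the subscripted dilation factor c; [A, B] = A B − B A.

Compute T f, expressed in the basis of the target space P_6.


the image equals g(x) = -(81/128)x^5 + (9/4)x^3 - (27/4)x + 21/2

D f = (27/2)x^5 - 12x^3 + 9x + 7
S_{-1/2} D f = -(27/64)x^5 + (3/2)x^3 - (9/2)x + 7
S_{-1/2} f = (9/256)x^6 - (3/16)x^4 + (9/8)x^2 - (7/2)x
D S_{-1/2} f = (27/128)x^5 - (3/4)x^3 + (9/4)x - 7/2
[S_{-1/2}, D] f = -(81/128)x^5 + (9/4)x^3 - (27/4)x + 21/2


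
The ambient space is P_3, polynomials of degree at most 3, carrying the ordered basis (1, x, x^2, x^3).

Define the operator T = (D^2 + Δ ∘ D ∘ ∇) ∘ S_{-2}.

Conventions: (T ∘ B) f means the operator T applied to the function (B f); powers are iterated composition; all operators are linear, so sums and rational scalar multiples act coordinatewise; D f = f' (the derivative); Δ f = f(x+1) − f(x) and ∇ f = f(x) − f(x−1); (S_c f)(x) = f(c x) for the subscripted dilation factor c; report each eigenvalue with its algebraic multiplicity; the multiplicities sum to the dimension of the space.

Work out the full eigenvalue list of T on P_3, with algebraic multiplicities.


λ = 0 (multiplicity 4)

image of 1: 0
image of x: 0
image of x^2: 8
image of x^3: -48x - 48
the matrix is upper triangular; its diagonal is (0, 0, 0, 0)
for a triangular matrix the eigenvalues are the diagonal entries, with algebraic multiplicity their repetition count


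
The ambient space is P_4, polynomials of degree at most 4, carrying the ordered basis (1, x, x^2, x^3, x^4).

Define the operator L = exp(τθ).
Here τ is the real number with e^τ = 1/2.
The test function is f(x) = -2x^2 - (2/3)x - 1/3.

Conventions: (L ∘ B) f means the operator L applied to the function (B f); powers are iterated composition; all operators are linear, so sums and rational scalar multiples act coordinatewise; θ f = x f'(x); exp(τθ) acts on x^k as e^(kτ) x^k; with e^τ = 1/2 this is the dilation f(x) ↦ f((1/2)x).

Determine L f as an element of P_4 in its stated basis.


exp(τθ) x^k = e^(kτ) x^k; with e^τ = 1/2 this sends x^k to (1/2)^k x^k
x ↦ 1/2 x
x^2 ↦ 1/4 x^2
applying this coordinatewise to f: exp(τθ) f = -(1/2)x^2 - (1/3)x - 1/3

g(x) = -(1/2)x^2 - (1/3)x - 1/3


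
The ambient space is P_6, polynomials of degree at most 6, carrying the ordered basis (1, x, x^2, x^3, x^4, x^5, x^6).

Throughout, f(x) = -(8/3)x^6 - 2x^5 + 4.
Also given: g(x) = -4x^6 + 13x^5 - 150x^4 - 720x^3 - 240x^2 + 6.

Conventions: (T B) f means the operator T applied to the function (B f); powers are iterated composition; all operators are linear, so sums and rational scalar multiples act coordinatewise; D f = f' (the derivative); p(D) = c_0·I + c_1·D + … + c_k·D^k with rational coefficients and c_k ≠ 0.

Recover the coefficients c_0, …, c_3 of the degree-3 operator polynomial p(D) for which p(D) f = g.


D^0 f = -(8/3)x^6 - 2x^5 + 4
D^1 f = -16x^5 - 10x^4
D^2 f = -80x^4 - 40x^3
D^3 f = -320x^3 - 120x^2
matching coefficients of g against c_0 f + c_1 Df + … from the top degree down determines the c_i
solution: c_0 = 3/2, c_1 = -1, c_2 = 2, c_3 = 2

p(D) = (3/2)·I − D + 2·D^2 + 2·D^3, i.e. c_0 = 3/2, c_1 = -1, c_2 = 2, c_3 = 2


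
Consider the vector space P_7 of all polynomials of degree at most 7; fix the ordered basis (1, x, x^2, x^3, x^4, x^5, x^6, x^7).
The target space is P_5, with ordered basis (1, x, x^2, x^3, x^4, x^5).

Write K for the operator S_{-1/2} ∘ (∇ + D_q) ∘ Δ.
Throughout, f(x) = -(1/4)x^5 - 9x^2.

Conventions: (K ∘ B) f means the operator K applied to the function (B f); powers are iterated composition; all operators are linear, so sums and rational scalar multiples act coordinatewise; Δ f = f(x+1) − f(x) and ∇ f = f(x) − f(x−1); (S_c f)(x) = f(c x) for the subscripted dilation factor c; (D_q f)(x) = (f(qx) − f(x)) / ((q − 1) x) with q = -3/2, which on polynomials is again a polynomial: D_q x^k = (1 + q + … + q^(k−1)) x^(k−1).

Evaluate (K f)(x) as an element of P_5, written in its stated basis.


the image equals g(x) = (95/256)x^3 - (35/32)x^2 + (5/8)x - 149/4

Δ f = -(5/4)x^4 - (5/2)x^3 - (5/2)x^2 - (77/4)x - 37/4
∇ Δ f = -5x^3 - (5/2)x - 18
D_q Δ f = (65/32)x^3 - (35/8)x^2 + (5/4)x - 77/4
(∇ + D_q) Δ f = -(95/32)x^3 - (35/8)x^2 - (5/4)x - 149/4
S_{-1/2} (∇ + D_q) Δ f = (95/256)x^3 - (35/32)x^2 + (5/8)x - 149/4


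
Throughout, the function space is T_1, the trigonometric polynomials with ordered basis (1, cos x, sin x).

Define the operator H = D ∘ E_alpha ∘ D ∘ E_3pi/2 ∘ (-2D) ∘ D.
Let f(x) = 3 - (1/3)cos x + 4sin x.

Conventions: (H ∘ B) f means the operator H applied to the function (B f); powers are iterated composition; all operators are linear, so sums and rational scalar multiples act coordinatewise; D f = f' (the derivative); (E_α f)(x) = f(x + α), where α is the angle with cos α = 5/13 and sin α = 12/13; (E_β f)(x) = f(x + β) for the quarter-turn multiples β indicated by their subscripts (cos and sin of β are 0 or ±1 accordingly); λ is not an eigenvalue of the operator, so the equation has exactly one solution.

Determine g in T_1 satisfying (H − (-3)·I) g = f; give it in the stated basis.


write g with unknown coordinates in the stated basis and equate coefficients in (H − (-3)·I) g = f
solving from the highest basis element down gives g = 1 - (9/5)cos x + (34/15)sin x
check: H g = (76/15)cos x - (14/5)sin x
so H g − (-3)·g = 3 - (1/3)cos x + 4sin x = f ✓

the image equals g(x) = 1 - (9/5)cos x + (34/15)sin x


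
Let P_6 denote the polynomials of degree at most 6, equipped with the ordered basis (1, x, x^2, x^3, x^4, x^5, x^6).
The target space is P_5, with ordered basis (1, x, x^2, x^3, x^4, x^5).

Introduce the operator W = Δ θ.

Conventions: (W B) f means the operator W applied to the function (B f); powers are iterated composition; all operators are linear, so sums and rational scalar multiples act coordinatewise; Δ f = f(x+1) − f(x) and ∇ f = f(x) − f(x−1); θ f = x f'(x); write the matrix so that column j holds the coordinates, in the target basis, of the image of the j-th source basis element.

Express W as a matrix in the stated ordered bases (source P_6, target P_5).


the matrix is [[0, 1, 2, 3, 4, 5, 6]; [0, 0, 4, 9, 16, 25, 36]; [0, 0, 0, 9, 24, 50, 90]; [0, 0, 0, 0, 16, 50, 120]; [0, 0, 0, 0, 0, 25, 90]; [0, 0, 0, 0, 0, 0, 36]] (rows listed top to bottom)

image of 1: 0
image of x: 1
image of x^2: 4x + 2
image of x^3: 9x^2 + 9x + 3
image of x^4: 16x^3 + 24x^2 + 16x + 4
image of x^5: 25x^4 + 50x^3 + 50x^2 + 25x + 5
image of x^6: 36x^5 + 90x^4 + 120x^3 + 90x^2 + 36x + 6
each image's coordinates form column j of the matrix


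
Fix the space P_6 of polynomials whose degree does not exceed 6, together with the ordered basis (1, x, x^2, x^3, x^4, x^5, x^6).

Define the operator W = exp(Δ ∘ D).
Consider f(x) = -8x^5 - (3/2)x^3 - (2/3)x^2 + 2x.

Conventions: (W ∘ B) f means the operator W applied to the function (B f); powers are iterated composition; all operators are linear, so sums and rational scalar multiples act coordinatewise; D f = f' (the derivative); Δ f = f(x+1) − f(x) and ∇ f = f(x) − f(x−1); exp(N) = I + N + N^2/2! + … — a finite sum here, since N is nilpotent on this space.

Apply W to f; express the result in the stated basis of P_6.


order-1 term: -160x^3 - 240x^2 - 169x - 275/6
order-2 term: -480x - 480
the series for exp(Δ ∘ D) f terminates at order 2
exp(Δ ∘ D) f = -8x^5 - (323/2)x^3 - (722/3)x^2 - 647x - 3155/6

the result is g(x) = -8x^5 - (323/2)x^3 - (722/3)x^2 - 647x - 3155/6


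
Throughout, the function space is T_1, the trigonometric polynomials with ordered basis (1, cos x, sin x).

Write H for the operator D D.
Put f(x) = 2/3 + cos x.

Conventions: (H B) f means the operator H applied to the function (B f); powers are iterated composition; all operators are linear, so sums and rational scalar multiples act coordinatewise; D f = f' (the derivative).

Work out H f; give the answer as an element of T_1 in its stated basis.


g(x) = -cos x

D f = -sin x
D D f = -cos x


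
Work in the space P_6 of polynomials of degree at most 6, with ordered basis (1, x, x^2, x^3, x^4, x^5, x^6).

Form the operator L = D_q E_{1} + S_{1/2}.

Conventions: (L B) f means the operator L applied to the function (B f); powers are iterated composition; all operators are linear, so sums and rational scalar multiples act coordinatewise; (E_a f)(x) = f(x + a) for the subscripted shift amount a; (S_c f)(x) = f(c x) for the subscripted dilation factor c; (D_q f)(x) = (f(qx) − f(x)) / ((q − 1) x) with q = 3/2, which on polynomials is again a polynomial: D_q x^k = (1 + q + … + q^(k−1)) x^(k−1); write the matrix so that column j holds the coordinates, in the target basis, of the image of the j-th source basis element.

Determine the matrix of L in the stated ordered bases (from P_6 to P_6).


the matrix is [[1, 1, 2, 3, 4, 5, 6]; [0, 1/2, 5/2, 15/2, 15, 25, 75/2]; [0, 0, 1/4, 19/4, 19, 95/2, 95]; [0, 0, 0, 1/8, 65/8, 325/8, 975/8]; [0, 0, 0, 0, 1/16, 211/16, 633/8]; [0, 0, 0, 0, 0, 1/32, 665/32]; [0, 0, 0, 0, 0, 0, 1/64]] (rows listed top to bottom)

image of 1: 1
image of x: (1/2)x + 1
image of x^2: (1/4)x^2 + (5/2)x + 2
image of x^3: (1/8)x^3 + (19/4)x^2 + (15/2)x + 3
image of x^4: (1/16)x^4 + (65/8)x^3 + 19x^2 + 15x + 4
image of x^5: (1/32)x^5 + (211/16)x^4 + (325/8)x^3 + (95/2)x^2 + 25x + 5
image of x^6: (1/64)x^6 + (665/32)x^5 + (633/8)x^4 + (975/8)x^3 + 95x^2 + (75/2)x + 6
each image's coordinates form column j of the matrix


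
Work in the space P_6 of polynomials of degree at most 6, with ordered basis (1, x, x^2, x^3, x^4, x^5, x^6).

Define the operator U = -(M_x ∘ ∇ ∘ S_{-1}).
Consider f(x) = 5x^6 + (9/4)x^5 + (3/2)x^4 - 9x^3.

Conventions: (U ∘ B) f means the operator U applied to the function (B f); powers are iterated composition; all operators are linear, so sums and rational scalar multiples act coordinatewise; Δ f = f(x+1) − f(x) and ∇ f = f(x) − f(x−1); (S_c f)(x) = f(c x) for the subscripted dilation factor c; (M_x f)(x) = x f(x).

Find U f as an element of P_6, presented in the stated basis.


the result is g(x) = -30x^6 + (345/4)x^5 - (257/2)x^4 + (159/2)x^3 - (81/4)x^2 - (1/4)x

S_{-1} f = 5x^6 - (9/4)x^5 + (3/2)x^4 + 9x^3
∇ S_{-1} f = 30x^5 - (345/4)x^4 + (257/2)x^3 - (159/2)x^2 + (81/4)x + 1/4
M_x ∇ S_{-1} f = 30x^6 - (345/4)x^5 + (257/2)x^4 - (159/2)x^3 + (81/4)x^2 + (1/4)x
(-(M_x ∘ ∇ ∘ S_{-1})) f = -30x^6 + (345/4)x^5 - (257/2)x^4 + (159/2)x^3 - (81/4)x^2 - (1/4)x


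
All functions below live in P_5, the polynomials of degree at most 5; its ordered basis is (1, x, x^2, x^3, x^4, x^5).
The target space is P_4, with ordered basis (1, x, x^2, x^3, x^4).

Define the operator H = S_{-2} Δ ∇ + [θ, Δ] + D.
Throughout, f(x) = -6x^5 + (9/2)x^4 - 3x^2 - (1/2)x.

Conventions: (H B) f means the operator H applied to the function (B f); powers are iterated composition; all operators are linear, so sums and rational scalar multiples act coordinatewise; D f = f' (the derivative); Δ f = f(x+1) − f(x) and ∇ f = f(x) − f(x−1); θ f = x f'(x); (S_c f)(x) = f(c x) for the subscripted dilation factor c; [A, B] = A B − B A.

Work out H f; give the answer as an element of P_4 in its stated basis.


the image equals g(x) = 1080x^3 + 342x^2 + 186x + 21

∇ f = -30x^4 + 78x^3 - 87x^2 + 42x - 8
Δ ∇ f = -120x^3 + 54x^2 - 60x + 3
S_{-2} Δ ∇ f = 960x^3 + 216x^2 + 120x + 3
Δ f = -30x^4 - 42x^3 - 33x^2 - 18x - 5
θ Δ f = -120x^4 - 126x^3 - 66x^2 - 18x
θ f = -30x^5 + 18x^4 - 6x^2 - (1/2)x
Δ θ f = -150x^4 - 228x^3 - 192x^2 - 90x - 37/2
[θ, Δ] f = 30x^4 + 102x^3 + 126x^2 + 72x + 37/2
D f = -30x^4 + 18x^3 - 6x - 1/2
(S_{-2} Δ ∇ + [θ, Δ] + D) f = 1080x^3 + 342x^2 + 186x + 21


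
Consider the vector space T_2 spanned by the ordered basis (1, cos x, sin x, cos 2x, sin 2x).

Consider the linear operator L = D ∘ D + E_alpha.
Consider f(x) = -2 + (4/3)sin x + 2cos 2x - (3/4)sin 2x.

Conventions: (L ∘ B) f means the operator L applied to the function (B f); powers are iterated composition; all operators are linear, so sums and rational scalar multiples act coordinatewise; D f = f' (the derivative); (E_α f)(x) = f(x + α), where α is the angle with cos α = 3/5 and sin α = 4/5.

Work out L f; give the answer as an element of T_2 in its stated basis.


D f = (4/3)cos x - (3/2)cos 2x - 4sin 2x
D D f = -(4/3)sin x - 8cos 2x + 3sin 2x
E_alpha f = -2 + (16/15)cos x + (4/5)sin x - (32/25)cos 2x - (171/100)sin 2x
(D ∘ D + E_alpha) f = -2 + (16/15)cos x - (8/15)sin x - (232/25)cos 2x + (129/100)sin 2x

the image equals g(x) = -2 + (16/15)cos x - (8/15)sin x - (232/25)cos 2x + (129/100)sin 2x


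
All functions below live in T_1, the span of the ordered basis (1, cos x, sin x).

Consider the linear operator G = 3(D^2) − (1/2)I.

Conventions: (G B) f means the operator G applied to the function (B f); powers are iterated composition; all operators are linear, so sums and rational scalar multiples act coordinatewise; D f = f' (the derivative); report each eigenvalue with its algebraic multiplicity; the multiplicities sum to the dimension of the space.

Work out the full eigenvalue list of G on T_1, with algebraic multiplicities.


image of 1: -1/2
image of cos x: -(7/2)cos x
image of sin x: -(7/2)sin x
the matrix is diagonal; its diagonal is (-1/2, -7/2, -7/2)
for a triangular matrix the eigenvalues are the diagonal entries, with algebraic multiplicity their repetition count

λ = -7/2 (multiplicity 2), λ = -1/2 (multiplicity 1)


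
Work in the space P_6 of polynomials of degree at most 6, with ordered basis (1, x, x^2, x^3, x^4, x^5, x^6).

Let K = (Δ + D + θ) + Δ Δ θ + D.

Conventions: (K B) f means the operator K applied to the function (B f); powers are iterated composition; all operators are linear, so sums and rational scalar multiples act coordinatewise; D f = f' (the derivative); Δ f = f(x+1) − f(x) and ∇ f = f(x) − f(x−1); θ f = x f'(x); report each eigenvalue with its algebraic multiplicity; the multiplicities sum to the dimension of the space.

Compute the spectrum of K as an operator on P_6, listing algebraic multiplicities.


image of 1: 0
image of x: x + 3
image of x^2: 2x^2 + 6x + 5
image of x^3: 3x^3 + 9x^2 + 21x + 19
image of x^4: 4x^4 + 12x^3 + 54x^2 + 100x + 57
image of x^5: 5x^5 + 15x^4 + 110x^3 + 310x^2 + 355x + 151
image of x^6: 6x^6 + 18x^5 + 195x^4 + 740x^3 + 1275x^2 + 1086x + 373
the matrix is upper triangular; its diagonal is (0, 1, 2, 3, 4, 5, 6)
for a triangular matrix the eigenvalues are the diagonal entries, with algebraic multiplicity their repetition count

λ = 0 (multiplicity 1), λ = 1 (multiplicity 1), λ = 2 (multiplicity 1), λ = 3 (multiplicity 1), λ = 4 (multiplicity 1), λ = 5 (multiplicity 1), λ = 6 (multiplicity 1)


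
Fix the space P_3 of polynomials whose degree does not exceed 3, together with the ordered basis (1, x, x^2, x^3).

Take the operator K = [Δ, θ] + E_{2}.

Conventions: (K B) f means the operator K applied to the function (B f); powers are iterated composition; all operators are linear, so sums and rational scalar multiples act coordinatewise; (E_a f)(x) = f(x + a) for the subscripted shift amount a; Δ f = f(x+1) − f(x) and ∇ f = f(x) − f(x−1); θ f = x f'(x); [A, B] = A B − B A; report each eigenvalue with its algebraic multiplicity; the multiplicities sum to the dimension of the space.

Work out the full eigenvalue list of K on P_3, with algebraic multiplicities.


image of 1: 1
image of x: x + 3
image of x^2: x^2 + 6x + 6
image of x^3: x^3 + 9x^2 + 18x + 11
the matrix is upper triangular; its diagonal is (1, 1, 1, 1)
for a triangular matrix the eigenvalues are the diagonal entries, with algebraic multiplicity their repetition count

λ = 1 (multiplicity 4)


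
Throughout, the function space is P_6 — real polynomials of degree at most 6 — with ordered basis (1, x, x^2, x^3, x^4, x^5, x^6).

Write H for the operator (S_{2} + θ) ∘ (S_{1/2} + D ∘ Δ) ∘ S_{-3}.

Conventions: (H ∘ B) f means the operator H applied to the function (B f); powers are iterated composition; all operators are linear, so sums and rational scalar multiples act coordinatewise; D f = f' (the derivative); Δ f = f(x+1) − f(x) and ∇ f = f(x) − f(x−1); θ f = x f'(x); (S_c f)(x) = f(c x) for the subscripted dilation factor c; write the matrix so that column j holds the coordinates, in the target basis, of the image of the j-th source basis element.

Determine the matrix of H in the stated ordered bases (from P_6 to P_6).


image of 1: 1
image of x: -(9/2)x
image of x^2: (27/2)x^2 + 18
image of x^3: -(297/8)x^3 - 486x - 81
image of x^4: (405/4)x^4 + 5832x^2 + 2916x + 324
image of x^5: -(8991/32)x^5 - 53460x^3 - 43740x^2 - 14580x - 1215
image of x^6: (25515/32)x^6 + 437400x^4 + 481140x^3 + 262440x^2 + 65610x + 4374
each image's coordinates form column j of the matrix

the matrix is [[1, 0, 18, -81, 324, -1215, 4374]; [0, -9/2, 0, -486, 2916, -14580, 65610]; [0, 0, 27/2, 0, 5832, -43740, 262440]; [0, 0, 0, -297/8, 0, -53460, 481140]; [0, 0, 0, 0, 405/4, 0, 437400]; [0, 0, 0, 0, 0, -8991/32, 0]; [0, 0, 0, 0, 0, 0, 25515/32]] (rows listed top to bottom)


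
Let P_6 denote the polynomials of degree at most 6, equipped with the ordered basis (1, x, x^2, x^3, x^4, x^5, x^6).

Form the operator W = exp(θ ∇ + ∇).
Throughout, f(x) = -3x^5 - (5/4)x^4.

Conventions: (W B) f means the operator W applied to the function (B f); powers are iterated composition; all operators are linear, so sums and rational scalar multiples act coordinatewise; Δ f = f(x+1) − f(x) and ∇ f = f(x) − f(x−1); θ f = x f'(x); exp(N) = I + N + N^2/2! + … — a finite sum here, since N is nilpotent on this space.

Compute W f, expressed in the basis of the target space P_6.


order-1 term: -75x^4 + 100x^3 - (135/2)x^2 + 20x - 7/4
order-2 term: -600x^3 + 1125x^2 - 735x + 525/4
order-3 term: -1800x^2 + 2700x - 820
order-4 term: -1800x + 1125
order-5 term: -360
the series for exp(θ ∇ + ∇) f terminates at order 5
exp(θ ∇ + ∇) f = -3x^5 - (305/4)x^4 - 500x^3 - (1485/2)x^2 + 185x + 149/2

the result is g(x) = -3x^5 - (305/4)x^4 - 500x^3 - (1485/2)x^2 + 185x + 149/2


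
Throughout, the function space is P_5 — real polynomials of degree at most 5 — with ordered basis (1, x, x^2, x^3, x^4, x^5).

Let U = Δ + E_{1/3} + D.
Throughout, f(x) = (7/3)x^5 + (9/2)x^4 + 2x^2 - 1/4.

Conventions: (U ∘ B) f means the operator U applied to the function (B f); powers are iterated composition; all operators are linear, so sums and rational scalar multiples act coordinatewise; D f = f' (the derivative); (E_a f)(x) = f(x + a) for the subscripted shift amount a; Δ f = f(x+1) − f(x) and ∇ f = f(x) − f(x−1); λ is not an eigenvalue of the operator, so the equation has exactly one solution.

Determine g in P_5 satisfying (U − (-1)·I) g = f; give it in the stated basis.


write g with unknown coordinates in the stated basis and equate coefficients in (U − (-1)·I) g = f
solving from the highest basis element down gives g = (7/6)x^5 - (41/9)x^4 + (133/9)x^3 - (6737/162)x^2 + (6391/81)x - 437489/5832
check: U g = (7/6)x^5 + (163/18)x^4 - (133/9)x^3 + (7061/162)x^2 - (6391/81)x + 436031/5832
so U g − (-1)·g = (7/3)x^5 + (9/2)x^4 + 2x^2 - 1/4 = f ✓

the image equals g(x) = (7/6)x^5 - (41/9)x^4 + (133/9)x^3 - (6737/162)x^2 + (6391/81)x - 437489/5832


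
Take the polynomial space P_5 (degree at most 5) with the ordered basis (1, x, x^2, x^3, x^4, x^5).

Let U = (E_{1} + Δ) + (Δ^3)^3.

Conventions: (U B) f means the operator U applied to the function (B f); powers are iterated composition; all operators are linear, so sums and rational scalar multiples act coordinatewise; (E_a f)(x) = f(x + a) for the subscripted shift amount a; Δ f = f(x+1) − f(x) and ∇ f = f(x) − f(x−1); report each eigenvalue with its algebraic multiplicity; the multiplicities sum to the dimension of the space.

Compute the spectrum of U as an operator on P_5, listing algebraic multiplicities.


λ = 1 (multiplicity 6)

image of 1: 1
image of x: x + 2
image of x^2: x^2 + 4x + 2
image of x^3: x^3 + 6x^2 + 6x + 2
image of x^4: x^4 + 8x^3 + 12x^2 + 8x + 2
image of x^5: x^5 + 10x^4 + 20x^3 + 20x^2 + 10x + 2
the matrix is upper triangular; its diagonal is (1, 1, 1, 1, 1, 1)
for a triangular matrix the eigenvalues are the diagonal entries, with algebraic multiplicity their repetition count


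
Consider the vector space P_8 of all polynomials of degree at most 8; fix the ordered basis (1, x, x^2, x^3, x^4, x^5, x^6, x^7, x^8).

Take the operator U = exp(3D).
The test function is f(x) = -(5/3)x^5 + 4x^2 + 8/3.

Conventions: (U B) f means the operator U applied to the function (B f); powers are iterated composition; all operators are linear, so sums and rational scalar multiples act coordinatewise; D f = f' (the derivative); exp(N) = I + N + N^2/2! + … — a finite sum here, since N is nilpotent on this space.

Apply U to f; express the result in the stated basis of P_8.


the image equals g(x) = -(5/3)x^5 - 25x^4 - 150x^3 - 446x^2 - 651x - 1099/3

order-1 term: -25x^4 + 24x
order-2 term: -150x^3 + 36
order-3 term: -450x^2
order-4 term: -675x
order-5 term: -405
the series for exp(3D) f terminates at order 5
exp(3D) f = -(5/3)x^5 - 25x^4 - 150x^3 - 446x^2 - 651x - 1099/3


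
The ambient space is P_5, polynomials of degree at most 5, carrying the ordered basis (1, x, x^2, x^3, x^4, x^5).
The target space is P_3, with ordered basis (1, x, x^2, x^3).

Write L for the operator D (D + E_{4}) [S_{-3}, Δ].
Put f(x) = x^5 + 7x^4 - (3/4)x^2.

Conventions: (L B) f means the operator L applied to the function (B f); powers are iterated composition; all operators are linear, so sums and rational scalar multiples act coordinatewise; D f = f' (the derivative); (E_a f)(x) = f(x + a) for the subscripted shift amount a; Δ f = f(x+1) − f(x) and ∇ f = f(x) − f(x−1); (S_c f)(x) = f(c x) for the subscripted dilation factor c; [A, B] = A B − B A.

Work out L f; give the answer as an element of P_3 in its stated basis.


Δ f = 5x^4 + 38x^3 + 52x^2 + (63/2)x + 29/4
S_{-3} Δ f = 405x^4 - 1026x^3 + 468x^2 - (189/2)x + 29/4
S_{-3} f = -243x^5 + 567x^4 - (27/4)x^2
Δ S_{-3} f = -1215x^4 - 162x^3 + 972x^2 + (2079/2)x + 1269/4
[S_{-3}, Δ] f = 1620x^4 - 864x^3 - 504x^2 - 1134x - 310
D [S_{-3}, Δ] f = 6480x^3 - 2592x^2 - 1008x - 1134
E_{4} [S_{-3}, Δ] f = 1620x^4 + 25056x^3 + 144648x^2 + 368082x + 346514
(D + E_{4}) [S_{-3}, Δ] f = 1620x^4 + 31536x^3 + 142056x^2 + 367074x + 345380
D (D + E_{4}) [S_{-3}, Δ] f = 6480x^3 + 94608x^2 + 284112x + 367074

the image equals g(x) = 6480x^3 + 94608x^2 + 284112x + 367074
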